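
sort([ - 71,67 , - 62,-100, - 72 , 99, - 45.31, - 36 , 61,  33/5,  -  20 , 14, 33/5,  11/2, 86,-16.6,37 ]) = [ -100, - 72,-71, - 62 ,-45.31, - 36,-20, - 16.6,11/2, 33/5,33/5,14,37,61,67,86,99 ] 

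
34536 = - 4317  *( - 8)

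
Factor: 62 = 2^1*31^1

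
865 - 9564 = -8699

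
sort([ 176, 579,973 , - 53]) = [-53, 176,579,973 ] 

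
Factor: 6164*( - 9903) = -2^2 * 3^1*23^1 * 67^1*3301^1 = - 61042092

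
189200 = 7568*25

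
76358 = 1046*73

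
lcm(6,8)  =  24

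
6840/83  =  6840/83 = 82.41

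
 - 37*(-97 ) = 3589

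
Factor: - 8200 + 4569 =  - 3631  =  - 3631^1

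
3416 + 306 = 3722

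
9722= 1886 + 7836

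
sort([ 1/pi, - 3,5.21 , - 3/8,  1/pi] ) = [  -  3, - 3/8, 1/pi, 1/pi,5.21]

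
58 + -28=30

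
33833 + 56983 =90816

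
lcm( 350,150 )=1050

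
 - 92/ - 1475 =92/1475 = 0.06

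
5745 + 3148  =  8893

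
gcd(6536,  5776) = 152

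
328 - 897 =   -  569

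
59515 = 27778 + 31737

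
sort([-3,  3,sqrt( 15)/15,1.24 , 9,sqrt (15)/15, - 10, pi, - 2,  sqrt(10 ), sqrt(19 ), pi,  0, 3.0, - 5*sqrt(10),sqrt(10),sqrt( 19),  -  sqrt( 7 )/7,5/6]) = [ - 5*sqrt( 10 ),- 10, - 3, - 2, - sqrt(7)/7,0,sqrt( 15) /15, sqrt(15)/15,5/6,1.24,3,3.0, pi,  pi,sqrt( 10),sqrt( 10),sqrt(19 ) , sqrt( 19),9 ] 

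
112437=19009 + 93428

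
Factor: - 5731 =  - 11^1 * 521^1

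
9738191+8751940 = 18490131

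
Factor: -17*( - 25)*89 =37825 =5^2* 17^1*89^1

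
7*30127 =210889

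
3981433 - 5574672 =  - 1593239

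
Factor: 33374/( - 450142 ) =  - 7^ ( - 1)* 41^1*79^( - 1) = - 41/553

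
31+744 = 775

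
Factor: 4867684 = 2^2*41^1*67^1 * 443^1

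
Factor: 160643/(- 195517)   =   - 17^( - 1 ) * 31^( - 1)*433^1 = - 433/527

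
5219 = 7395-2176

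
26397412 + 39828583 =66225995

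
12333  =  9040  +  3293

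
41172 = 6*6862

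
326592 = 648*504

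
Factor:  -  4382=-2^1*7^1*313^1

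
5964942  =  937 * 6366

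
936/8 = 117 = 117.00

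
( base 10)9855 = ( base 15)2dc0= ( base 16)267f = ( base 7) 40506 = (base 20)14cf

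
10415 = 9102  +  1313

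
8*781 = 6248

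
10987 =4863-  - 6124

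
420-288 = 132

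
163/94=1 + 69/94 =1.73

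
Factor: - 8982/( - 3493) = 2^1*3^2*7^( - 1 ) = 18/7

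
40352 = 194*208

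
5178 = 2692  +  2486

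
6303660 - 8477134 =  - 2173474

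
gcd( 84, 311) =1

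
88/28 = 22/7 = 3.14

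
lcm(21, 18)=126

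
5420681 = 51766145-46345464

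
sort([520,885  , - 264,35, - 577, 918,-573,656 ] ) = [ - 577, - 573, - 264,35, 520,656, 885, 918 ]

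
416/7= 59 + 3/7  =  59.43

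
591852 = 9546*62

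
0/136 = 0 = 0.00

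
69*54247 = 3743043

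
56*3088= 172928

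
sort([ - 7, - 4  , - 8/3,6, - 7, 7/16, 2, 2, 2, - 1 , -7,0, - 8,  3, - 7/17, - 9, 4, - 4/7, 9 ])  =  [ - 9, - 8, - 7, - 7 , - 7, - 4, - 8/3, - 1,  -  4/7, - 7/17 , 0, 7/16,2,  2,2, 3, 4,  6,9 ] 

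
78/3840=13/640=0.02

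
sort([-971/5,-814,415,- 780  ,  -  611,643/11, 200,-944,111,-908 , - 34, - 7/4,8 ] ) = [-944,-908,-814, -780, - 611,-971/5, - 34, - 7/4, 8, 643/11 , 111, 200,415]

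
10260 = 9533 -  - 727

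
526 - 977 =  - 451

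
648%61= 38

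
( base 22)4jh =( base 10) 2371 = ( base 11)1866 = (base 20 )5IB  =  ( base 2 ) 100101000011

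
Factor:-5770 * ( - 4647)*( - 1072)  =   - 2^5 * 3^1*5^1* 67^1*577^1* 1549^1 = - 28743739680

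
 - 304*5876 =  - 1786304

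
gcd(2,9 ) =1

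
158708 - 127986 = 30722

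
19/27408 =19/27408 = 0.00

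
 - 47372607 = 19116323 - 66488930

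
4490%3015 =1475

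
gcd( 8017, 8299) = 1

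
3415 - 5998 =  - 2583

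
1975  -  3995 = - 2020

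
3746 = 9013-5267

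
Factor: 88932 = 2^2 * 3^1 * 7411^1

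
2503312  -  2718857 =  -215545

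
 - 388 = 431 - 819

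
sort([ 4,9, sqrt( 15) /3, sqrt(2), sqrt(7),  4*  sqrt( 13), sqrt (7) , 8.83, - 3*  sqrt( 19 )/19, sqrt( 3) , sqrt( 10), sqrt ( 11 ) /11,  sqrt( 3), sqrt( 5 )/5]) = [  -  3* sqrt( 19) /19, sqrt( 11)/11, sqrt(5 )/5,sqrt(15) /3,sqrt( 2), sqrt ( 3 ), sqrt( 3), sqrt (7 ), sqrt(7), sqrt( 10),4,8.83 , 9, 4*sqrt ( 13)]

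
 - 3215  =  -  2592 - 623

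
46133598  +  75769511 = 121903109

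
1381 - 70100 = -68719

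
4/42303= 4/42303  =  0.00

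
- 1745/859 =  - 3 + 832/859= -2.03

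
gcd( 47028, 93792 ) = 12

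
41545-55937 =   -  14392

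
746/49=15 + 11/49 = 15.22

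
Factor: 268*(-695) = - 186260 =- 2^2*5^1 * 67^1 * 139^1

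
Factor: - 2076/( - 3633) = 4/7 = 2^2*7^(-1 ) 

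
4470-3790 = 680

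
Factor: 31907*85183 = 2717933981 = 7^1*43^1*283^1*31907^1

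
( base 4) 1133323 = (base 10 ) 6139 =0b1011111111011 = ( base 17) 1442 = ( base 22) cf1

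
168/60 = 14/5 =2.80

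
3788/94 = 1894/47 = 40.30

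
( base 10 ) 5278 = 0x149e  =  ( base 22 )ajk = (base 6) 40234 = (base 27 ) 76d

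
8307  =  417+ 7890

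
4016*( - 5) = - 20080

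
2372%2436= 2372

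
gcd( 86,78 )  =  2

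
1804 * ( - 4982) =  - 8987528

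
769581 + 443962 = 1213543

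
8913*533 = 4750629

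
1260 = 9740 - 8480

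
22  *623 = 13706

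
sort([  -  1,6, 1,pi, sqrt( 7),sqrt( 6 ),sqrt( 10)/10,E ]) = [-1, sqrt( 10 )/10,1, sqrt (6 ) , sqrt( 7), E,pi,  6 ] 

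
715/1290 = 143/258 = 0.55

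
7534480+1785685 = 9320165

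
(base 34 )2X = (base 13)7A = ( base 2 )1100101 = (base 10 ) 101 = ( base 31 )38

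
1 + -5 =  - 4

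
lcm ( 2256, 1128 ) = 2256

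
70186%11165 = 3196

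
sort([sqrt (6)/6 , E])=[ sqrt(6)/6 , E]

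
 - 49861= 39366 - 89227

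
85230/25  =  3409 +1/5 = 3409.20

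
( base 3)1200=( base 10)45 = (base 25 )1k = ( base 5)140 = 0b101101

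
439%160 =119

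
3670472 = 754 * 4868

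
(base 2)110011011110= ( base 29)3QH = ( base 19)927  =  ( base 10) 3294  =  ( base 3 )11112000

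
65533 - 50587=14946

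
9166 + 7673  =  16839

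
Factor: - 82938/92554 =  - 3^1*7^( - 1 )*11^( - 1)*23^1=- 69/77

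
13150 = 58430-45280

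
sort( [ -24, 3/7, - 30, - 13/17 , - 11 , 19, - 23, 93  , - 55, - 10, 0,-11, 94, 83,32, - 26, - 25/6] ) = [ - 55,-30, - 26,-24, - 23, - 11,  -  11, - 10, - 25/6, - 13/17, 0 , 3/7 , 19, 32, 83, 93, 94]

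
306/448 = 153/224 = 0.68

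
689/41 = 689/41 = 16.80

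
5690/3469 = 5690/3469 = 1.64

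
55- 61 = -6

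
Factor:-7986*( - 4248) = 2^4*3^3*11^3*59^1=33924528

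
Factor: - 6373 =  - 6373^1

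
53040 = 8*6630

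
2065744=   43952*47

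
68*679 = 46172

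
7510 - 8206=- 696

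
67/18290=67/18290 = 0.00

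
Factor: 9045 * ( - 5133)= - 3^4*5^1*29^1*59^1 * 67^1 = - 46427985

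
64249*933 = 59944317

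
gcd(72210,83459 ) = 1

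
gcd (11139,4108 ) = 79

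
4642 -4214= 428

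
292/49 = 292/49 = 5.96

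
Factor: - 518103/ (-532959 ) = 279/287 = 3^2 * 7^( - 1)*31^1*41^(-1) 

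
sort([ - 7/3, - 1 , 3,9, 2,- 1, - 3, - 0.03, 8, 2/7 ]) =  [ - 3, - 7/3,  -  1 , - 1, - 0.03 , 2/7,  2,3, 8,  9] 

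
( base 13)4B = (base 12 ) 53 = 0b111111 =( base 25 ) 2d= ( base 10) 63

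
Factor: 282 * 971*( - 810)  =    -  221795820= -2^2*3^5*5^1 * 47^1*971^1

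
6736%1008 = 688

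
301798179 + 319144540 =620942719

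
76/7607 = 76/7607 = 0.01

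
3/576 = 1/192 = 0.01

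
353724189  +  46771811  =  400496000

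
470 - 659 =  - 189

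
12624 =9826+2798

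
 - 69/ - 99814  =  69/99814 = 0.00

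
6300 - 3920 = 2380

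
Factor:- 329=-7^1*47^1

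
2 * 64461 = 128922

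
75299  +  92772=168071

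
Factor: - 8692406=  - 2^1*17^1*  255659^1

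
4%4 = 0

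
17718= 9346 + 8372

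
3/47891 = 3/47891 = 0.00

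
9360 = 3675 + 5685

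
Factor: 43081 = 67^1*643^1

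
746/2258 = 373/1129 = 0.33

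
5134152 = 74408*69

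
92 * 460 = 42320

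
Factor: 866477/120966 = 2^( - 1 )*3^(-1)*20161^(-1)*866477^1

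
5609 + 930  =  6539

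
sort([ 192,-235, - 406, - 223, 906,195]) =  [ -406, - 235, - 223,  192,195,906 ] 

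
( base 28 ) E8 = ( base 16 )190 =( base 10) 400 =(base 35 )bf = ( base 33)C4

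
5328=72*74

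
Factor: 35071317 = 3^2*73^1 * 53381^1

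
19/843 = 19/843 = 0.02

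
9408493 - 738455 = 8670038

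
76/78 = 38/39=0.97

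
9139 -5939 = 3200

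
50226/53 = 50226/53 = 947.66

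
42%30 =12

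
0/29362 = 0 = 0.00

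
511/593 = 511/593  =  0.86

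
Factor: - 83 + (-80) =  - 163 = - 163^1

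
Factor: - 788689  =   - 11^1 *71699^1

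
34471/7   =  34471/7  =  4924.43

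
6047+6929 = 12976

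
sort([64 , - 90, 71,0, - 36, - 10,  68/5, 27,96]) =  [ - 90 , - 36, - 10, 0, 68/5, 27 , 64 , 71,  96 ] 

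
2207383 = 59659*37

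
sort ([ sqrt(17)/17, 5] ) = [ sqrt ( 17)/17, 5] 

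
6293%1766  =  995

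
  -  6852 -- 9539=2687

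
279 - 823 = -544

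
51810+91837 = 143647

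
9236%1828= 96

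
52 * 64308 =3344016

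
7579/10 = 7579/10=   757.90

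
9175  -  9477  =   - 302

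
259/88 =259/88 = 2.94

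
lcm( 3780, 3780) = 3780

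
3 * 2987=8961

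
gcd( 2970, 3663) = 99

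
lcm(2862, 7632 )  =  22896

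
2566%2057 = 509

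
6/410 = 3/205  =  0.01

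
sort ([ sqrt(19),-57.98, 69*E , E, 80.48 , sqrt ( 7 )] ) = [  -  57.98, sqrt( 7),  E,sqrt (19 ),80.48, 69*E ] 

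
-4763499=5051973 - 9815472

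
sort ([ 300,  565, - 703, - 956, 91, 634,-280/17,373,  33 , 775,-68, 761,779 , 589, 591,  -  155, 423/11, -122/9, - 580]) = [ - 956,  -  703, - 580, - 155,-68,-280/17, - 122/9, 33, 423/11, 91 , 300 , 373,  565 , 589, 591, 634,761,775, 779]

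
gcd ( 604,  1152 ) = 4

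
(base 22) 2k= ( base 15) 44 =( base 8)100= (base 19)37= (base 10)64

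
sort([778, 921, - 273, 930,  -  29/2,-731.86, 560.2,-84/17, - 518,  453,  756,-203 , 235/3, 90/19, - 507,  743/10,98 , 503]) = [-731.86,-518 ,- 507,-273, - 203,-29/2, - 84/17, 90/19, 743/10,235/3 , 98,  453,503  ,  560.2 , 756, 778, 921,930]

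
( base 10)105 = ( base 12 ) 89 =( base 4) 1221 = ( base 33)36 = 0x69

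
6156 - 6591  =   - 435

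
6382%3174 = 34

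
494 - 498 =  - 4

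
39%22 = 17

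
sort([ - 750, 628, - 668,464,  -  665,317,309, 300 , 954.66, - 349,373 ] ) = [- 750 ,  -  668, - 665, - 349,300,309, 317, 373, 464,628,954.66 ]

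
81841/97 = 843+70/97 = 843.72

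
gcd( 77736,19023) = 3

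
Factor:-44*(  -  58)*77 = 2^3*7^1*11^2 * 29^1= 196504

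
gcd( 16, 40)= 8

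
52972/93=52972/93  =  569.59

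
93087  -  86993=6094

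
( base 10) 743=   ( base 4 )23213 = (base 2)1011100111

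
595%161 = 112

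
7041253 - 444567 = 6596686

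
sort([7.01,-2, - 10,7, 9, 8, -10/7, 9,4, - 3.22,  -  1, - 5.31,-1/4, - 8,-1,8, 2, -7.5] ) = [-10, - 8, - 7.5, - 5.31, - 3.22, - 2, -10/7, - 1,  -  1,  -  1/4,2,4, 7,7.01,8,8, 9,9]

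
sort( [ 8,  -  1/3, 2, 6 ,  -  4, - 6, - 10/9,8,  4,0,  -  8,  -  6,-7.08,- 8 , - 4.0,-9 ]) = [-9 ,  -  8, - 8,  -  7.08,-6, - 6,-4,-4.0, - 10/9,-1/3, 0, 2, 4, 6, 8, 8 ]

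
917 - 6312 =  - 5395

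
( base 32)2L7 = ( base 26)40N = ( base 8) 5247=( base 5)41402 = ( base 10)2727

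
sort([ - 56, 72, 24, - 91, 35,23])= [-91, - 56 , 23, 24, 35,72 ] 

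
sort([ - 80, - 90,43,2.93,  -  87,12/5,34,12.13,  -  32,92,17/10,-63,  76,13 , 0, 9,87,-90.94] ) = [ - 90.94,-90, - 87, - 80, - 63,-32,0,17/10,12/5 , 2.93 , 9, 12.13,13,34, 43,76,87, 92]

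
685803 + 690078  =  1375881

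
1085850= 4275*254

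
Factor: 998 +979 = 1977 = 3^1 * 659^1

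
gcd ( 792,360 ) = 72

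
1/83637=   1/83637 = 0.00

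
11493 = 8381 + 3112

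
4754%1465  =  359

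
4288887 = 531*8077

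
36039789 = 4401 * 8189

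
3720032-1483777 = 2236255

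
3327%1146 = 1035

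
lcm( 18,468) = 468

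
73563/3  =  24521 = 24521.00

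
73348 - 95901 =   -  22553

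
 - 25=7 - 32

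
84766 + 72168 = 156934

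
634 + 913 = 1547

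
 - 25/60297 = - 25/60297 = - 0.00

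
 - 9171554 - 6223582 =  - 15395136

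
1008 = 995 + 13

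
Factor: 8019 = 3^6 * 11^1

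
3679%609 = 25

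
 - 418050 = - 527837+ 109787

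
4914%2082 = 750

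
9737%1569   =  323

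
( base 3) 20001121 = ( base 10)4417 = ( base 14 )1877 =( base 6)32241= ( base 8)10501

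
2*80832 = 161664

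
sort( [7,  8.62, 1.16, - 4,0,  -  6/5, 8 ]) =[ - 4, - 6/5,0,1.16, 7,8, 8.62 ] 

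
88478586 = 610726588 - 522248002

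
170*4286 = 728620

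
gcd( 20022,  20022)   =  20022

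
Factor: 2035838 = 2^1*7^1*145417^1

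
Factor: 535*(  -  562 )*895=-2^1*5^2 * 107^1*179^1*281^1 = - 269099650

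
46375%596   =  483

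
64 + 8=72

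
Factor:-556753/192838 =  -  2^( - 1)*96419^(-1)*556753^1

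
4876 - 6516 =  - 1640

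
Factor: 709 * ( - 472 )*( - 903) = 302187144 = 2^3*3^1 * 7^1*43^1*59^1*709^1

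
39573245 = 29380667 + 10192578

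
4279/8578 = 4279/8578 = 0.50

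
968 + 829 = 1797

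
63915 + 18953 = 82868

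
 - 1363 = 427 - 1790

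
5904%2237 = 1430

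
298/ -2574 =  - 149/1287 = - 0.12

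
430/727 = 430/727= 0.59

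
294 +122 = 416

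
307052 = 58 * 5294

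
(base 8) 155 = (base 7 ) 214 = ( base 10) 109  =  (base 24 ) 4d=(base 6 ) 301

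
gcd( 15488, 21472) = 352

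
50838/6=8473 = 8473.00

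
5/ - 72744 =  - 1 + 72739/72744 = - 0.00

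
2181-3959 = -1778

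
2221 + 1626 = 3847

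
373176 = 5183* 72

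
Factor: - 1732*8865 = -2^2*3^2 * 5^1 * 197^1 *433^1 = -  15354180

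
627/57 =11 = 11.00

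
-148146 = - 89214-58932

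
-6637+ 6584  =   - 53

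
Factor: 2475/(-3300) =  - 2^( - 2) * 3^1 = - 3/4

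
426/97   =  4+ 38/97 = 4.39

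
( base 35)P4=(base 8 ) 1557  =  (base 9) 1176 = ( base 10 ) 879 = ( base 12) 613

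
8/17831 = 8/17831 = 0.00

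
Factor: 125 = 5^3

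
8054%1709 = 1218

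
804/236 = 3 + 24/59  =  3.41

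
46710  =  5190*9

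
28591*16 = 457456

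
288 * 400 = 115200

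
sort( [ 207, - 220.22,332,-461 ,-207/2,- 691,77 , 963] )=[ - 691,  -  461, - 220.22, - 207/2,77,207,  332,963]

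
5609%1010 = 559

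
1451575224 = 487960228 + 963614996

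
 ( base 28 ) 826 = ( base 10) 6334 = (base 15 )1d24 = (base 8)14276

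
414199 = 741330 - 327131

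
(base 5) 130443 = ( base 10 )5123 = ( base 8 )12003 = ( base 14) 1C1D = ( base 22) acj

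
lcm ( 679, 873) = 6111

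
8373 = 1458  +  6915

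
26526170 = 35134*755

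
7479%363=219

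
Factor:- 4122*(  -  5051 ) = 2^1 * 3^2*229^1*5051^1 = 20820222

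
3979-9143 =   -  5164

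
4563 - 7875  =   - 3312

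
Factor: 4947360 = 2^5*3^1*5^1*11^1*937^1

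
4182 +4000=8182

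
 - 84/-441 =4/21 = 0.19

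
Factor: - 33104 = -2^4 * 2069^1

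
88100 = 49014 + 39086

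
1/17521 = 1/17521 = 0.00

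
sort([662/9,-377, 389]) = [ - 377, 662/9, 389 ] 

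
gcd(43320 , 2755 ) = 95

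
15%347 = 15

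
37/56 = 37/56 = 0.66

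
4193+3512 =7705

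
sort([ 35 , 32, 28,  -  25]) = [-25,28, 32,35]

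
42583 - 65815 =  - 23232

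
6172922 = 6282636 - 109714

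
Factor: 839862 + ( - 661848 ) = 2^1 * 3^1*29669^1 = 178014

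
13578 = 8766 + 4812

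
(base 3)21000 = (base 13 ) 117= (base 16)BD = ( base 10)189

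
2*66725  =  133450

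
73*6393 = 466689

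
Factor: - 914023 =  - 11^1*83093^1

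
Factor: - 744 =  - 2^3*3^1 * 31^1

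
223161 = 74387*3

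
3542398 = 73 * 48526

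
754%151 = 150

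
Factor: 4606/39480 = 2^(  -  2 )*3^( - 1 )* 5^( - 1 ) * 7^1  =  7/60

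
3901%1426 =1049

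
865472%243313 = 135533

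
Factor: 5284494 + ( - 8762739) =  - 3478245 = - 3^1*5^1*461^1 * 503^1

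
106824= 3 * 35608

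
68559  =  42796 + 25763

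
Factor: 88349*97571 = 8620300279= 17^1*5197^1 *97571^1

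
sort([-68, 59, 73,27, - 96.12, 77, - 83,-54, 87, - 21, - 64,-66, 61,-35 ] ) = [ - 96.12 , - 83,-68, - 66, - 64, - 54,-35, - 21,27,  59,61,73,77,  87] 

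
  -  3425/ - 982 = 3 + 479/982  =  3.49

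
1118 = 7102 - 5984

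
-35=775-810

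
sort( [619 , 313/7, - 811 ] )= [ - 811, 313/7,619 ] 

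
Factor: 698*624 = 435552 =2^5*3^1*13^1*349^1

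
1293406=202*6403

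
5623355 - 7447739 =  - 1824384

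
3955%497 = 476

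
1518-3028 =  - 1510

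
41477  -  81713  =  -40236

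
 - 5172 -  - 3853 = -1319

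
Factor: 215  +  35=2^1 *5^3 = 250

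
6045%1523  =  1476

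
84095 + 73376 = 157471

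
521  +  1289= 1810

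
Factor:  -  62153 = -7^1*13^1*683^1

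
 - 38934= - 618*63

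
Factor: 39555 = 3^3*5^1*293^1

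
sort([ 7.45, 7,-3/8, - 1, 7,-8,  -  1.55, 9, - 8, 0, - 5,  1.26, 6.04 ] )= [ - 8, - 8, - 5, - 1.55, -1,- 3/8, 0, 1.26, 6.04, 7, 7,7.45,9 ] 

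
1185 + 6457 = 7642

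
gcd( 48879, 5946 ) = 3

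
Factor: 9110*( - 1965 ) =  - 17901150= - 2^1 *3^1 *5^2*131^1*911^1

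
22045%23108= 22045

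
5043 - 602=4441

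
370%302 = 68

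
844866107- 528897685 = 315968422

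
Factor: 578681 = 109^1 * 5309^1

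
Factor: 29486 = 2^1*23^1* 641^1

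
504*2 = 1008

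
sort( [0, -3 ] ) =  [ - 3,0] 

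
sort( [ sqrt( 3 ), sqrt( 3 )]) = [ sqrt( 3 ), sqrt ( 3)] 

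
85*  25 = 2125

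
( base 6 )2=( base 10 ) 2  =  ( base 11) 2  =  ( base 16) 2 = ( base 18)2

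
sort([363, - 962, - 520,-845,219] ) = [ - 962,  -  845,  -  520,  219 , 363 ] 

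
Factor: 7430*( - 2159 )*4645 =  - 74512163650 = - 2^1*5^2 * 17^1 * 127^1*743^1*929^1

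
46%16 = 14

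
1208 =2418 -1210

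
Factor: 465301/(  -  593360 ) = - 2^ ( - 4) * 5^( - 1 )* 233^1*1997^1*7417^( - 1)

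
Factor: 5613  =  3^1* 1871^1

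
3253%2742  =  511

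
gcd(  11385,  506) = 253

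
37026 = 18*2057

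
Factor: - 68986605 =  - 3^1*5^1*449^1 * 10243^1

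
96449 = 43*2243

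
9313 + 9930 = 19243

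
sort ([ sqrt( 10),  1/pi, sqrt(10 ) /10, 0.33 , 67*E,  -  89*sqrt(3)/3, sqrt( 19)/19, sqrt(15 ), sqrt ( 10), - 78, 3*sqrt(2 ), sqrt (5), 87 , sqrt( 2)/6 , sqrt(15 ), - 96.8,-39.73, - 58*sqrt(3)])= [  -  58*sqrt ( 3), - 96.8, - 78, - 89*sqrt ( 3) /3,  -  39.73, sqrt(19)/19, sqrt ( 2 ) /6, sqrt(10)/10,1/pi,0.33,sqrt ( 5 ) , sqrt( 10) , sqrt(10 ), sqrt (15),sqrt( 15 ), 3 * sqrt( 2) , 87,67*E]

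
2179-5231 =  - 3052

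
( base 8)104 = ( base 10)68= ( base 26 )2G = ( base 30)28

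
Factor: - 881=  - 881^1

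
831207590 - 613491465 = 217716125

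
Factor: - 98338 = -2^1 * 49169^1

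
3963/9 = 440 + 1/3 = 440.33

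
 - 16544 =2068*(-8)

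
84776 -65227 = 19549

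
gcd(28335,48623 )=1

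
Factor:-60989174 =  -2^1*47^1*263^1*2467^1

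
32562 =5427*6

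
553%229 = 95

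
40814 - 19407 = 21407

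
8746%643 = 387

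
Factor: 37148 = 2^2*37^1*251^1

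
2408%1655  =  753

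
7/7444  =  7/7444 = 0.00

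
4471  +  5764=10235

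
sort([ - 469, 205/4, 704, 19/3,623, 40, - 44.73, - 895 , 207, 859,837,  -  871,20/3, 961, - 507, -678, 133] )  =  [  -  895, - 871, - 678, - 507, - 469, - 44.73,19/3, 20/3,40 , 205/4 , 133, 207, 623, 704, 837, 859 , 961] 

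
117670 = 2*58835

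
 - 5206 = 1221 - 6427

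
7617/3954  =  1 + 1221/1318 = 1.93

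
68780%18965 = 11885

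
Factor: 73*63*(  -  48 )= -2^4*3^3*7^1*73^1 = -220752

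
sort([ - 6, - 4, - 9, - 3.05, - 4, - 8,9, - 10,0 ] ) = [ - 10 , - 9, - 8, - 6, - 4, - 4, - 3.05,0, 9]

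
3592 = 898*4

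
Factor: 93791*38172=3580190052 = 2^2*3^1* 71^1 * 1321^1*3181^1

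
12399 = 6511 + 5888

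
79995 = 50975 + 29020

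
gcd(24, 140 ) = 4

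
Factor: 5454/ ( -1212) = -9/2=-2^ ( - 1 )*3^2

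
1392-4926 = - 3534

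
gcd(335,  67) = 67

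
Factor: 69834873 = 3^1*37^1*629143^1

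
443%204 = 35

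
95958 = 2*47979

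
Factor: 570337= 163^1*3499^1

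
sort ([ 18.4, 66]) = [18.4,  66 ] 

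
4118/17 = 242 + 4/17 = 242.24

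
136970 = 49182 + 87788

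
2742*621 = 1702782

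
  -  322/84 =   -  4 + 1/6 = - 3.83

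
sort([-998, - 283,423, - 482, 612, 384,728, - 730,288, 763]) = [ -998,-730,- 482,  -  283,  288,384,423,612,728, 763 ]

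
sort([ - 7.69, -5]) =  [- 7.69, - 5]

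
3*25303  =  75909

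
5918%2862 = 194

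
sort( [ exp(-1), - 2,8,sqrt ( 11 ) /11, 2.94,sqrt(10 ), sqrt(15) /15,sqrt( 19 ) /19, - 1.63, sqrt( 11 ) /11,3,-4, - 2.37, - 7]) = [ - 7, - 4, - 2.37, -2, - 1.63  ,  sqrt( 19) /19,sqrt(15) /15,sqrt ( 11) /11, sqrt( 11 ) /11,exp(  -  1),2.94, 3,sqrt(10),  8]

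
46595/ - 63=- 740 + 25/63=- 739.60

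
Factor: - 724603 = -11^1*19^1*3467^1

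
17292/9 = 1921 + 1/3 = 1921.33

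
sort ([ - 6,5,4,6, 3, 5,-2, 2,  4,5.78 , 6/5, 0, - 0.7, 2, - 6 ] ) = [ - 6, - 6, - 2,-0.7, 0, 6/5, 2 , 2, 3,  4, 4,5 , 5, 5.78, 6] 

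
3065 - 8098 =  - 5033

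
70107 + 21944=92051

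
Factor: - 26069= - 131^1*199^1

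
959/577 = 959/577 = 1.66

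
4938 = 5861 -923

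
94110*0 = 0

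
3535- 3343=192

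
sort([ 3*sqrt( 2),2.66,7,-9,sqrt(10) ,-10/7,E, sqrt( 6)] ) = [-9, -10/7,sqrt ( 6), 2.66,E, sqrt(10 ),3 * sqrt( 2),7] 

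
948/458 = 2 + 16/229   =  2.07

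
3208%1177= 854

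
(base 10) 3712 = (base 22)7eg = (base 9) 5074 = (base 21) 88G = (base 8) 7200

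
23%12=11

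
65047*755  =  49110485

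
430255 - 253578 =176677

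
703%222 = 37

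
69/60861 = 23/20287=0.00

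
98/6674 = 49/3337 = 0.01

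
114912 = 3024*38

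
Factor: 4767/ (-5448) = - 7/8 = - 2^( - 3)*7^1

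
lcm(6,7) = 42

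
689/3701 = 689/3701 = 0.19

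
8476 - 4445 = 4031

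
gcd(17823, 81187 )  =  1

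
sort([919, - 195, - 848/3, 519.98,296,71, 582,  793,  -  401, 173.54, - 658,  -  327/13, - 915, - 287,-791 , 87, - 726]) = [-915, - 791, - 726, - 658, - 401,  -  287 , - 848/3, - 195, - 327/13,71 , 87, 173.54, 296, 519.98, 582, 793,  919 ] 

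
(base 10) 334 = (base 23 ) EC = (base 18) 10a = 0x14e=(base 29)bf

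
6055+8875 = 14930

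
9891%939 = 501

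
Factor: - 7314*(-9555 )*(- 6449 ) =-450690106230 = -  2^1*3^2*5^1*7^2*13^1*23^1*53^1 * 6449^1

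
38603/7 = 38603/7  =  5514.71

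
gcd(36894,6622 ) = 946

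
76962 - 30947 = 46015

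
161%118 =43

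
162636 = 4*40659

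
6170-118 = 6052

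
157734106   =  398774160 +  - 241040054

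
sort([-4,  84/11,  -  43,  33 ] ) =[ - 43, - 4,84/11 , 33]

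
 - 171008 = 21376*( - 8)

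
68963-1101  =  67862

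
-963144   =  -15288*63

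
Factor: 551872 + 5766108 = 6317980= 2^2*5^1*315899^1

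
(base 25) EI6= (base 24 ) FNE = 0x23f6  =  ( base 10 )9206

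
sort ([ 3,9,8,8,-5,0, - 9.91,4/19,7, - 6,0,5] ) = [ - 9.91, - 6, - 5 , 0,0,4/19 , 3,5,7 , 8,  8,9]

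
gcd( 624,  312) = 312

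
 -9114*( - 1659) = 15120126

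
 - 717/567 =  - 2+139/189 =- 1.26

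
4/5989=4/5989 = 0.00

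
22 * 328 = 7216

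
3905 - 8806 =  - 4901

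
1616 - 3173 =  - 1557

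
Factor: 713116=2^2 * 17^1*10487^1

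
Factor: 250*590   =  147500 = 2^2*5^4 * 59^1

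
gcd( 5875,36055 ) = 5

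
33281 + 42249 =75530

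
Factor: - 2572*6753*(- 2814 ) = 48875566824 = 2^3 * 3^2*7^1*67^1*643^1*2251^1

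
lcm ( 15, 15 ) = 15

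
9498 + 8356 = 17854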